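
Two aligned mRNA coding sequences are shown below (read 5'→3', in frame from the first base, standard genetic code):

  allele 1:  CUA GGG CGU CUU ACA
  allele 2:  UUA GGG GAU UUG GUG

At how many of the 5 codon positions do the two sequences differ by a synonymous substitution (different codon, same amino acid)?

2

Codon 1: CUA Leu / UUA Leu — synonymous.
Codon 2: GGG Gly / GGG Gly — identical.
Codon 3: CGU Arg / GAU Asp — nonsynonymous.
Codon 4: CUU Leu / UUG Leu — synonymous.
Codon 5: ACA Thr / GUG Val — nonsynonymous.
Synonymous differences: 2.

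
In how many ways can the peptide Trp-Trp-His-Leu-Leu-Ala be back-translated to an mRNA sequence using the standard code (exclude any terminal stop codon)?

288

Trp: 1 codon.
Trp: 1 codon.
His: 2 codons.
Leu: 6 codons.
Leu: 6 codons.
Ala: 4 codons.
1 × 1 × 2 × 6 × 6 × 4 = 288.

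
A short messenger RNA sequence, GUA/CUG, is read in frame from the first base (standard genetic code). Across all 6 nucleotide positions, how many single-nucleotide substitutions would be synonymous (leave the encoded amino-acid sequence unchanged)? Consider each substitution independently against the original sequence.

7

Codon 1 (GUA, Val): 3 synonymous substitutions.
Codon 2 (CUG, Leu): 4 synonymous substitutions.
Total: 3 + 4 = 7.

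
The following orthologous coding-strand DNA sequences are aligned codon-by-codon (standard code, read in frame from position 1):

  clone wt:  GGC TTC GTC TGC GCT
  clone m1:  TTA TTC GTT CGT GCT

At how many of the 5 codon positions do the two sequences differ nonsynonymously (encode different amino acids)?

Codon 1: GGC Gly / TTA Leu — nonsynonymous.
Codon 2: TTC Phe / TTC Phe — identical.
Codon 3: GTC Val / GTT Val — synonymous.
Codon 4: TGC Cys / CGT Arg — nonsynonymous.
Codon 5: GCT Ala / GCT Ala — identical.
Nonsynonymous differences: 2.

2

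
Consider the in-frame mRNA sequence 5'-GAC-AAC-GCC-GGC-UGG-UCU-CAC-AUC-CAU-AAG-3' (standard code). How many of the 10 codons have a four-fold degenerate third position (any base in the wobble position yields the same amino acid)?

3

Codon 1 GAC (Asp): third position 2-fold.
Codon 2 AAC (Asn): third position 2-fold.
Codon 3 GCC (Ala): third position 4-fold.
Codon 4 GGC (Gly): third position 4-fold.
Codon 5 UGG (Trp): third position 1-fold.
Codon 6 UCU (Ser): third position 4-fold.
Codon 7 CAC (His): third position 2-fold.
Codon 8 AUC (Ile): third position 3-fold.
Codon 9 CAU (His): third position 2-fold.
Codon 10 AAG (Lys): third position 2-fold.
Four-fold degenerate third positions: 3.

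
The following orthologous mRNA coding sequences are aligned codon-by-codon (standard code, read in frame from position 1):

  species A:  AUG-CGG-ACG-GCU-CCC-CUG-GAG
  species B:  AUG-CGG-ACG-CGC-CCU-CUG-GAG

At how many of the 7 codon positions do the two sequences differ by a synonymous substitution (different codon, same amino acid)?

Codon 1: AUG Met / AUG Met — identical.
Codon 2: CGG Arg / CGG Arg — identical.
Codon 3: ACG Thr / ACG Thr — identical.
Codon 4: GCU Ala / CGC Arg — nonsynonymous.
Codon 5: CCC Pro / CCU Pro — synonymous.
Codon 6: CUG Leu / CUG Leu — identical.
Codon 7: GAG Glu / GAG Glu — identical.
Synonymous differences: 1.

1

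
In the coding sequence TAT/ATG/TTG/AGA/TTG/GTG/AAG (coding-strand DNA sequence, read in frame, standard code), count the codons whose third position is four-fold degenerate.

1

Codon 1 TAT (Tyr): third position 2-fold.
Codon 2 ATG (Met): third position 1-fold.
Codon 3 TTG (Leu): third position 2-fold.
Codon 4 AGA (Arg): third position 2-fold.
Codon 5 TTG (Leu): third position 2-fold.
Codon 6 GTG (Val): third position 4-fold.
Codon 7 AAG (Lys): third position 2-fold.
Four-fold degenerate third positions: 1.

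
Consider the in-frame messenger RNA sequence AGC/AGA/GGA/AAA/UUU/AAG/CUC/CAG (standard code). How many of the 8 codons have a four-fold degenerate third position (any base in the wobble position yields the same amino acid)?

2

Codon 1 AGC (Ser): third position 2-fold.
Codon 2 AGA (Arg): third position 2-fold.
Codon 3 GGA (Gly): third position 4-fold.
Codon 4 AAA (Lys): third position 2-fold.
Codon 5 UUU (Phe): third position 2-fold.
Codon 6 AAG (Lys): third position 2-fold.
Codon 7 CUC (Leu): third position 4-fold.
Codon 8 CAG (Gln): third position 2-fold.
Four-fold degenerate third positions: 2.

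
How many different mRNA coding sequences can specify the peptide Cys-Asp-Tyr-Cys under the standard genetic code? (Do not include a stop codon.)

Cys: 2 codons.
Asp: 2 codons.
Tyr: 2 codons.
Cys: 2 codons.
2 × 2 × 2 × 2 = 16.

16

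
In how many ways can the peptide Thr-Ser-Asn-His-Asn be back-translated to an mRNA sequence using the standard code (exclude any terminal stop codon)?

192

Thr: 4 codons.
Ser: 6 codons.
Asn: 2 codons.
His: 2 codons.
Asn: 2 codons.
4 × 6 × 2 × 2 × 2 = 192.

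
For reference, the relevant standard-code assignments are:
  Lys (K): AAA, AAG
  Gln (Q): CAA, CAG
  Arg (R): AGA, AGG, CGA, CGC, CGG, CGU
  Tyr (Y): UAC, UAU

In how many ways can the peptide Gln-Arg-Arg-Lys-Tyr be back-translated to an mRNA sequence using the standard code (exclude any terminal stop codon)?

Gln: 2 codons.
Arg: 6 codons.
Arg: 6 codons.
Lys: 2 codons.
Tyr: 2 codons.
2 × 6 × 6 × 2 × 2 = 288.

288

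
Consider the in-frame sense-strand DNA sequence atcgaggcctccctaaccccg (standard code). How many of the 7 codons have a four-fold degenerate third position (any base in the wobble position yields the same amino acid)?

5

Codon 1 ATC (Ile): third position 3-fold.
Codon 2 GAG (Glu): third position 2-fold.
Codon 3 GCC (Ala): third position 4-fold.
Codon 4 TCC (Ser): third position 4-fold.
Codon 5 CTA (Leu): third position 4-fold.
Codon 6 ACC (Thr): third position 4-fold.
Codon 7 CCG (Pro): third position 4-fold.
Four-fold degenerate third positions: 5.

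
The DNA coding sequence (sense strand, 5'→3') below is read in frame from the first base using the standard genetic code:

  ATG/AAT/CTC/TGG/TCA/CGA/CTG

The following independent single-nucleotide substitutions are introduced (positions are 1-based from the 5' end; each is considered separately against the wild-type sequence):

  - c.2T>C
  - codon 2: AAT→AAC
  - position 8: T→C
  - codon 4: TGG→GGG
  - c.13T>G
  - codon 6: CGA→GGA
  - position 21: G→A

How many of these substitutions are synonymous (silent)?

2

Codon 1: ATG (Met) → ACG (Thr) — missense.
Codon 2: AAT (Asn) → AAC (Asn) — synonymous.
Codon 3: CTC (Leu) → CCC (Pro) — missense.
Codon 4: TGG (Trp) → GGG (Gly) — missense.
Codon 5: TCA (Ser) → GCA (Ala) — missense.
Codon 6: CGA (Arg) → GGA (Gly) — missense.
Codon 7: CTG (Leu) → CTA (Leu) — synonymous.
Synonymous: 2 of 7.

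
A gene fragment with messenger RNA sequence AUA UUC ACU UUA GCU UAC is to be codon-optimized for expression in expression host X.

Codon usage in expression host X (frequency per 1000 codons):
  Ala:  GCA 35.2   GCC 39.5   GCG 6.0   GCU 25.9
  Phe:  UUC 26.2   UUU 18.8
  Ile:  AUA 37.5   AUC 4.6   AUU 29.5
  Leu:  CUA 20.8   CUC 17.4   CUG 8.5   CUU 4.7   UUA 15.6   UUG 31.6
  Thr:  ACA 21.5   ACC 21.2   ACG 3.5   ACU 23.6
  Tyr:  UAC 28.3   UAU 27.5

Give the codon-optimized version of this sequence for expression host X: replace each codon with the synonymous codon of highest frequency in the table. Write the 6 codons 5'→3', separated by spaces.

AUA UUC ACU UUG GCC UAC

Codon 1 (Ile): best is AUA at 37.5.
Codon 2 (Phe): best is UUC at 26.2.
Codon 3 (Thr): best is ACU at 23.6.
Codon 4 (Leu): best is UUG at 31.6.
Codon 5 (Ala): best is GCC at 39.5.
Codon 6 (Tyr): best is UAC at 28.3.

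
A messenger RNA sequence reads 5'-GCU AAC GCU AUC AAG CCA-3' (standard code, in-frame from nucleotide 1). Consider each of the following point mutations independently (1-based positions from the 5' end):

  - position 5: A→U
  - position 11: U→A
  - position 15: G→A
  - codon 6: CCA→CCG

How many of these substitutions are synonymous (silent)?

Codon 2: AAC (Asn) → AUC (Ile) — missense.
Codon 4: AUC (Ile) → AAC (Asn) — missense.
Codon 5: AAG (Lys) → AAA (Lys) — synonymous.
Codon 6: CCA (Pro) → CCG (Pro) — synonymous.
Synonymous: 2 of 4.

2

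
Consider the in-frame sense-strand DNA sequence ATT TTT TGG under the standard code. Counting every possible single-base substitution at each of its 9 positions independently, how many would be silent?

Codon 1 (ATT, Ile): 2 synonymous substitutions.
Codon 2 (TTT, Phe): 1 synonymous substitution.
Codon 3 (TGG, Trp): 0 synonymous substitutions.
Total: 2 + 1 + 0 = 3.

3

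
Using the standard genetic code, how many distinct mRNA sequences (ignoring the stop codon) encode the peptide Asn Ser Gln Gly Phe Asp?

384

Asn: 2 codons.
Ser: 6 codons.
Gln: 2 codons.
Gly: 4 codons.
Phe: 2 codons.
Asp: 2 codons.
2 × 6 × 2 × 4 × 2 × 2 = 384.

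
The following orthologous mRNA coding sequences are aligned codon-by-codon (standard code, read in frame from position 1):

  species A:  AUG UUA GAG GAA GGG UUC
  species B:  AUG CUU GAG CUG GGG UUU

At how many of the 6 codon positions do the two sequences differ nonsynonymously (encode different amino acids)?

Codon 1: AUG Met / AUG Met — identical.
Codon 2: UUA Leu / CUU Leu — synonymous.
Codon 3: GAG Glu / GAG Glu — identical.
Codon 4: GAA Glu / CUG Leu — nonsynonymous.
Codon 5: GGG Gly / GGG Gly — identical.
Codon 6: UUC Phe / UUU Phe — synonymous.
Nonsynonymous differences: 1.

1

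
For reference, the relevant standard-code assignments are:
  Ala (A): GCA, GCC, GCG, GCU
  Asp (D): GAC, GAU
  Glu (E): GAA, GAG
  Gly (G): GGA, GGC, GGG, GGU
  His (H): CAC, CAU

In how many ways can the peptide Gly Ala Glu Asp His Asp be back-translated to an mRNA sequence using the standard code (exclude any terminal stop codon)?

Gly: 4 codons.
Ala: 4 codons.
Glu: 2 codons.
Asp: 2 codons.
His: 2 codons.
Asp: 2 codons.
4 × 4 × 2 × 2 × 2 × 2 = 256.

256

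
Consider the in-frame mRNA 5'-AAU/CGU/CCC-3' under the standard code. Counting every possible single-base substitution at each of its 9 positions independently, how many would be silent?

Codon 1 (AAU, Asn): 1 synonymous substitution.
Codon 2 (CGU, Arg): 3 synonymous substitutions.
Codon 3 (CCC, Pro): 3 synonymous substitutions.
Total: 1 + 3 + 3 = 7.

7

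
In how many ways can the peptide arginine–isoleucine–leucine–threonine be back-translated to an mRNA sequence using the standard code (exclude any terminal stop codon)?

432

Arg: 6 codons.
Ile: 3 codons.
Leu: 6 codons.
Thr: 4 codons.
6 × 3 × 6 × 4 = 432.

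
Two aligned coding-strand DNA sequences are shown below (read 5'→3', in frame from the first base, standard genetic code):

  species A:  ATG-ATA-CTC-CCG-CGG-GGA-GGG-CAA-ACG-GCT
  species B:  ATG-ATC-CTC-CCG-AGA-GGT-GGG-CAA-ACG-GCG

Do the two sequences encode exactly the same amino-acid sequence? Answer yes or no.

yes

Codon 1: ATG Met / ATG Met — identical.
Codon 2: ATA Ile / ATC Ile — synonymous.
Codon 3: CTC Leu / CTC Leu — identical.
Codon 4: CCG Pro / CCG Pro — identical.
Codon 5: CGG Arg / AGA Arg — synonymous.
Codon 6: GGA Gly / GGT Gly — synonymous.
Codon 7: GGG Gly / GGG Gly — identical.
Codon 8: CAA Gln / CAA Gln — identical.
Codon 9: ACG Thr / ACG Thr — identical.
Codon 10: GCT Ala / GCG Ala — synonymous.
Nonsynonymous differences: 0 → same protein.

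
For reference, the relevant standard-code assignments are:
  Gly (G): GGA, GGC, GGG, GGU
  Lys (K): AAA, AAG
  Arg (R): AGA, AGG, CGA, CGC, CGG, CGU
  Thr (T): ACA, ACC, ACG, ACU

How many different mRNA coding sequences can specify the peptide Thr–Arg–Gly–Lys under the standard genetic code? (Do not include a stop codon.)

192

Thr: 4 codons.
Arg: 6 codons.
Gly: 4 codons.
Lys: 2 codons.
4 × 6 × 4 × 2 = 192.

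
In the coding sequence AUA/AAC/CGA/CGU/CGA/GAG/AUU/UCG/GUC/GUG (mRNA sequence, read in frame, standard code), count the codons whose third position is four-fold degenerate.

6

Codon 1 AUA (Ile): third position 3-fold.
Codon 2 AAC (Asn): third position 2-fold.
Codon 3 CGA (Arg): third position 4-fold.
Codon 4 CGU (Arg): third position 4-fold.
Codon 5 CGA (Arg): third position 4-fold.
Codon 6 GAG (Glu): third position 2-fold.
Codon 7 AUU (Ile): third position 3-fold.
Codon 8 UCG (Ser): third position 4-fold.
Codon 9 GUC (Val): third position 4-fold.
Codon 10 GUG (Val): third position 4-fold.
Four-fold degenerate third positions: 6.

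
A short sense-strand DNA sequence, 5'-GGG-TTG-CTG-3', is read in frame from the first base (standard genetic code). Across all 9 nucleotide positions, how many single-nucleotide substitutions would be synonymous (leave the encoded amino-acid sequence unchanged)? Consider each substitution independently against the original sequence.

9

Codon 1 (GGG, Gly): 3 synonymous substitutions.
Codon 2 (TTG, Leu): 2 synonymous substitutions.
Codon 3 (CTG, Leu): 4 synonymous substitutions.
Total: 3 + 2 + 4 = 9.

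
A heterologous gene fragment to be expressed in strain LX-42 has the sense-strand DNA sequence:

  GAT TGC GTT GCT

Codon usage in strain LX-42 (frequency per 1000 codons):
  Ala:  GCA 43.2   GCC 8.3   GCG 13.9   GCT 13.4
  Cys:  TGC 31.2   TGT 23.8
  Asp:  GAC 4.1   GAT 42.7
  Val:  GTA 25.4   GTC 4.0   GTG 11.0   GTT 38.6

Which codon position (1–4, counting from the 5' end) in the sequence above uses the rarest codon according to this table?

4

Codon 1 GAT (Asp): 42.7 per 1000.
Codon 2 TGC (Cys): 31.2 per 1000.
Codon 3 GTT (Val): 38.6 per 1000.
Codon 4 GCT (Ala): 13.4 per 1000.
Lowest frequency is 13.4 at codon 4.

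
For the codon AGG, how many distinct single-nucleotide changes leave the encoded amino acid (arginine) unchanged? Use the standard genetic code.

2

Position 1: CGG → 1 synonymous.
Position 2: none → 0 synonymous.
Position 3: AGA → 1 synonymous.
Total: 1 + 0 + 1 = 2.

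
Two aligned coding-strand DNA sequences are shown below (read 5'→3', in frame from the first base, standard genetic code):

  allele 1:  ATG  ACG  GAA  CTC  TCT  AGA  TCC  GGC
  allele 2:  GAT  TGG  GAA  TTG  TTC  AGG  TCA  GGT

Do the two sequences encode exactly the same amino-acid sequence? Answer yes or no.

no

Codon 1: ATG Met / GAT Asp — nonsynonymous.
Codon 2: ACG Thr / TGG Trp — nonsynonymous.
Codon 3: GAA Glu / GAA Glu — identical.
Codon 4: CTC Leu / TTG Leu — synonymous.
Codon 5: TCT Ser / TTC Phe — nonsynonymous.
Codon 6: AGA Arg / AGG Arg — synonymous.
Codon 7: TCC Ser / TCA Ser — synonymous.
Codon 8: GGC Gly / GGT Gly — synonymous.
Nonsynonymous differences: 3 → different protein.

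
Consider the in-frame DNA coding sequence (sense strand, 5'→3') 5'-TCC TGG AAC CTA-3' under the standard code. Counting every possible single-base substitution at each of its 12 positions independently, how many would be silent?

Codon 1 (TCC, Ser): 3 synonymous substitutions.
Codon 2 (TGG, Trp): 0 synonymous substitutions.
Codon 3 (AAC, Asn): 1 synonymous substitution.
Codon 4 (CTA, Leu): 4 synonymous substitutions.
Total: 3 + 0 + 1 + 4 = 8.

8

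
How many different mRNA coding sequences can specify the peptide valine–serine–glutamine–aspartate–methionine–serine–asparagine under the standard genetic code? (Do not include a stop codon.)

1152

Val: 4 codons.
Ser: 6 codons.
Gln: 2 codons.
Asp: 2 codons.
Met: 1 codon.
Ser: 6 codons.
Asn: 2 codons.
4 × 6 × 2 × 2 × 1 × 6 × 2 = 1152.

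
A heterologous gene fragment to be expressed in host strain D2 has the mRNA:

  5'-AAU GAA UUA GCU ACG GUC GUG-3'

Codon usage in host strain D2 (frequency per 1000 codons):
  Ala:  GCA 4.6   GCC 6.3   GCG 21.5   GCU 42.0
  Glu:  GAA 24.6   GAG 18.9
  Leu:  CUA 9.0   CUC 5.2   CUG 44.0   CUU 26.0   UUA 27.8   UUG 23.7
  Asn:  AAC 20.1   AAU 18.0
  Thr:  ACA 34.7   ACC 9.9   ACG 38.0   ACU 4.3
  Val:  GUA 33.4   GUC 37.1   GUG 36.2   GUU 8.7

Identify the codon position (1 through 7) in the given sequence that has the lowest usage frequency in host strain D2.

Codon 1 AAU (Asn): 18.0 per 1000.
Codon 2 GAA (Glu): 24.6 per 1000.
Codon 3 UUA (Leu): 27.8 per 1000.
Codon 4 GCU (Ala): 42.0 per 1000.
Codon 5 ACG (Thr): 38.0 per 1000.
Codon 6 GUC (Val): 37.1 per 1000.
Codon 7 GUG (Val): 36.2 per 1000.
Lowest frequency is 18.0 at codon 1.

1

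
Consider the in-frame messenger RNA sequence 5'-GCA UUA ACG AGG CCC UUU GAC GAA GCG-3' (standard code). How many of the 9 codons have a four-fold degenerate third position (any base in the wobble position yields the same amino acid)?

Codon 1 GCA (Ala): third position 4-fold.
Codon 2 UUA (Leu): third position 2-fold.
Codon 3 ACG (Thr): third position 4-fold.
Codon 4 AGG (Arg): third position 2-fold.
Codon 5 CCC (Pro): third position 4-fold.
Codon 6 UUU (Phe): third position 2-fold.
Codon 7 GAC (Asp): third position 2-fold.
Codon 8 GAA (Glu): third position 2-fold.
Codon 9 GCG (Ala): third position 4-fold.
Four-fold degenerate third positions: 4.

4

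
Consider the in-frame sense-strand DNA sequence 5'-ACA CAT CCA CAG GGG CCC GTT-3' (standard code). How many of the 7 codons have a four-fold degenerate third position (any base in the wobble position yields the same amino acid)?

Codon 1 ACA (Thr): third position 4-fold.
Codon 2 CAT (His): third position 2-fold.
Codon 3 CCA (Pro): third position 4-fold.
Codon 4 CAG (Gln): third position 2-fold.
Codon 5 GGG (Gly): third position 4-fold.
Codon 6 CCC (Pro): third position 4-fold.
Codon 7 GTT (Val): third position 4-fold.
Four-fold degenerate third positions: 5.

5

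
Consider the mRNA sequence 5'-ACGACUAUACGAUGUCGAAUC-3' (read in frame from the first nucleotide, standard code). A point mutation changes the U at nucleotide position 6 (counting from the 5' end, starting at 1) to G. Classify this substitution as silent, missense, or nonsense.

Position 6 falls in codon 2: ACU → Thr.
After the substitution the codon is ACG → Thr.
Both encode Thr, so the change is synonymous.

silent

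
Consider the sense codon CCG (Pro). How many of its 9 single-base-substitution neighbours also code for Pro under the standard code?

3

Position 1: none → 0 synonymous.
Position 2: none → 0 synonymous.
Position 3: CCU, CCC, CCA → 3 synonymous.
Total: 0 + 0 + 3 = 3.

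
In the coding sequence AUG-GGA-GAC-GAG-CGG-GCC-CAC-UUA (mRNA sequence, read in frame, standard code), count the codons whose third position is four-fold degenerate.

3

Codon 1 AUG (Met): third position 1-fold.
Codon 2 GGA (Gly): third position 4-fold.
Codon 3 GAC (Asp): third position 2-fold.
Codon 4 GAG (Glu): third position 2-fold.
Codon 5 CGG (Arg): third position 4-fold.
Codon 6 GCC (Ala): third position 4-fold.
Codon 7 CAC (His): third position 2-fold.
Codon 8 UUA (Leu): third position 2-fold.
Four-fold degenerate third positions: 3.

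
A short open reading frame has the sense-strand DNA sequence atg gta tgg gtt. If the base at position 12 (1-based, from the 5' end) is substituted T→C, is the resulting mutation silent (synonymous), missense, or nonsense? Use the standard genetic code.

silent

Position 12 falls in codon 4: GTT → Val.
After the substitution the codon is GTC → Val.
Both encode Val, so the change is synonymous.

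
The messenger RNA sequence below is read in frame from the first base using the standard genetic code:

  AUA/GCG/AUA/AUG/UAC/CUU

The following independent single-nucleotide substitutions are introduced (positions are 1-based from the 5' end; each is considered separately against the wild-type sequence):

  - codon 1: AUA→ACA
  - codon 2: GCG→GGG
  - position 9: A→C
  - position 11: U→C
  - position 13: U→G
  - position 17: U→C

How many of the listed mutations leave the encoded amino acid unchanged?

Codon 1: AUA (Ile) → ACA (Thr) — missense.
Codon 2: GCG (Ala) → GGG (Gly) — missense.
Codon 3: AUA (Ile) → AUC (Ile) — synonymous.
Codon 4: AUG (Met) → ACG (Thr) — missense.
Codon 5: UAC (Tyr) → GAC (Asp) — missense.
Codon 6: CUU (Leu) → CCU (Pro) — missense.
Synonymous: 1 of 6.

1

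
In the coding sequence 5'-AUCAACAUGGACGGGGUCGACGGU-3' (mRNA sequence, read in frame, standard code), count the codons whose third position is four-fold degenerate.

3

Codon 1 AUC (Ile): third position 3-fold.
Codon 2 AAC (Asn): third position 2-fold.
Codon 3 AUG (Met): third position 1-fold.
Codon 4 GAC (Asp): third position 2-fold.
Codon 5 GGG (Gly): third position 4-fold.
Codon 6 GUC (Val): third position 4-fold.
Codon 7 GAC (Asp): third position 2-fold.
Codon 8 GGU (Gly): third position 4-fold.
Four-fold degenerate third positions: 3.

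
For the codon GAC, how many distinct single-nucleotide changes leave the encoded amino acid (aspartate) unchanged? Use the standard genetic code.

1

Position 1: none → 0 synonymous.
Position 2: none → 0 synonymous.
Position 3: GAU → 1 synonymous.
Total: 0 + 0 + 1 = 1.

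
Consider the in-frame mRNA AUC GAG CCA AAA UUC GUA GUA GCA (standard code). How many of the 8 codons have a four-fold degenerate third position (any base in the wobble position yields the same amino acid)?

Codon 1 AUC (Ile): third position 3-fold.
Codon 2 GAG (Glu): third position 2-fold.
Codon 3 CCA (Pro): third position 4-fold.
Codon 4 AAA (Lys): third position 2-fold.
Codon 5 UUC (Phe): third position 2-fold.
Codon 6 GUA (Val): third position 4-fold.
Codon 7 GUA (Val): third position 4-fold.
Codon 8 GCA (Ala): third position 4-fold.
Four-fold degenerate third positions: 4.

4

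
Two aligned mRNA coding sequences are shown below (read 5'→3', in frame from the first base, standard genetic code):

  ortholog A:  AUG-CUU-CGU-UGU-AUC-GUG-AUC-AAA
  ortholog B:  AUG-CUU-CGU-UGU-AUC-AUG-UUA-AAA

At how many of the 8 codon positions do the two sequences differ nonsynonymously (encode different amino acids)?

Codon 1: AUG Met / AUG Met — identical.
Codon 2: CUU Leu / CUU Leu — identical.
Codon 3: CGU Arg / CGU Arg — identical.
Codon 4: UGU Cys / UGU Cys — identical.
Codon 5: AUC Ile / AUC Ile — identical.
Codon 6: GUG Val / AUG Met — nonsynonymous.
Codon 7: AUC Ile / UUA Leu — nonsynonymous.
Codon 8: AAA Lys / AAA Lys — identical.
Nonsynonymous differences: 2.

2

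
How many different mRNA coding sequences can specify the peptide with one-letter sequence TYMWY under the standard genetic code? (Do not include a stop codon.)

16

Thr: 4 codons.
Tyr: 2 codons.
Met: 1 codon.
Trp: 1 codon.
Tyr: 2 codons.
4 × 2 × 1 × 1 × 2 = 16.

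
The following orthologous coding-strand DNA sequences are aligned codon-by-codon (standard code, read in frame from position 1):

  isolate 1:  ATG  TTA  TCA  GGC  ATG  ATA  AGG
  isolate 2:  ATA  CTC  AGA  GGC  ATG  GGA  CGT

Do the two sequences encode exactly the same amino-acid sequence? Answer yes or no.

Codon 1: ATG Met / ATA Ile — nonsynonymous.
Codon 2: TTA Leu / CTC Leu — synonymous.
Codon 3: TCA Ser / AGA Arg — nonsynonymous.
Codon 4: GGC Gly / GGC Gly — identical.
Codon 5: ATG Met / ATG Met — identical.
Codon 6: ATA Ile / GGA Gly — nonsynonymous.
Codon 7: AGG Arg / CGT Arg — synonymous.
Nonsynonymous differences: 3 → different protein.

no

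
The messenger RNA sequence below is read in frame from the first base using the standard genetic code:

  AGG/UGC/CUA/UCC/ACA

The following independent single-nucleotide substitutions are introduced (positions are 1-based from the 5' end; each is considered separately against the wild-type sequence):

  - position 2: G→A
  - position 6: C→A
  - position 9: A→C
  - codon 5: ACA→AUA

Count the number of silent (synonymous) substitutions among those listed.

1

Codon 1: AGG (Arg) → AAG (Lys) — missense.
Codon 2: UGC (Cys) → UGA (Stop) — nonsense.
Codon 3: CUA (Leu) → CUC (Leu) — synonymous.
Codon 5: ACA (Thr) → AUA (Ile) — missense.
Synonymous: 1 of 4.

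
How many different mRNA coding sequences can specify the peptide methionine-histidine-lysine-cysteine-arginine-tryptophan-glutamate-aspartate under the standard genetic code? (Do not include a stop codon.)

Met: 1 codon.
His: 2 codons.
Lys: 2 codons.
Cys: 2 codons.
Arg: 6 codons.
Trp: 1 codon.
Glu: 2 codons.
Asp: 2 codons.
1 × 2 × 2 × 2 × 6 × 1 × 2 × 2 = 192.

192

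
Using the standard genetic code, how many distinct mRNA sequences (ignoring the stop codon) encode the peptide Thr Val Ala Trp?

64

Thr: 4 codons.
Val: 4 codons.
Ala: 4 codons.
Trp: 1 codon.
4 × 4 × 4 × 1 = 64.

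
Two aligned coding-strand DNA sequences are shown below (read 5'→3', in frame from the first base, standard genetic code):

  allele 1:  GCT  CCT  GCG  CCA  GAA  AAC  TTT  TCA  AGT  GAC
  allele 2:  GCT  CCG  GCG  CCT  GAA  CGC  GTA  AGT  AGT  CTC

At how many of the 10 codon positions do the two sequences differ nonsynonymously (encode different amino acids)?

Codon 1: GCT Ala / GCT Ala — identical.
Codon 2: CCT Pro / CCG Pro — synonymous.
Codon 3: GCG Ala / GCG Ala — identical.
Codon 4: CCA Pro / CCT Pro — synonymous.
Codon 5: GAA Glu / GAA Glu — identical.
Codon 6: AAC Asn / CGC Arg — nonsynonymous.
Codon 7: TTT Phe / GTA Val — nonsynonymous.
Codon 8: TCA Ser / AGT Ser — synonymous.
Codon 9: AGT Ser / AGT Ser — identical.
Codon 10: GAC Asp / CTC Leu — nonsynonymous.
Nonsynonymous differences: 3.

3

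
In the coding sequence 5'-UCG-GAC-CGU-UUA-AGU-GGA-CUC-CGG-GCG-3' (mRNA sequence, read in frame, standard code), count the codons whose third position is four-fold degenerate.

6

Codon 1 UCG (Ser): third position 4-fold.
Codon 2 GAC (Asp): third position 2-fold.
Codon 3 CGU (Arg): third position 4-fold.
Codon 4 UUA (Leu): third position 2-fold.
Codon 5 AGU (Ser): third position 2-fold.
Codon 6 GGA (Gly): third position 4-fold.
Codon 7 CUC (Leu): third position 4-fold.
Codon 8 CGG (Arg): third position 4-fold.
Codon 9 GCG (Ala): third position 4-fold.
Four-fold degenerate third positions: 6.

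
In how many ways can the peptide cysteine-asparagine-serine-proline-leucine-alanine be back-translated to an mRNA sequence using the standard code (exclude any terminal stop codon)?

Cys: 2 codons.
Asn: 2 codons.
Ser: 6 codons.
Pro: 4 codons.
Leu: 6 codons.
Ala: 4 codons.
2 × 2 × 6 × 4 × 6 × 4 = 2304.

2304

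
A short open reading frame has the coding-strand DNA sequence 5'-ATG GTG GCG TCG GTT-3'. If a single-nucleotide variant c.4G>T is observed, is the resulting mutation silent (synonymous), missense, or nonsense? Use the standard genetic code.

Position 4 falls in codon 2: GTG → Val.
After the substitution the codon is TTG → Leu.
Val ≠ Leu, so this is a missense mutation.

missense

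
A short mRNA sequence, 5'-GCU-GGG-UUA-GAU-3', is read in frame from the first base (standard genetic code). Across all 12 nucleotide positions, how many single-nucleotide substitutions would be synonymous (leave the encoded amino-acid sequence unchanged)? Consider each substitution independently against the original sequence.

9

Codon 1 (GCU, Ala): 3 synonymous substitutions.
Codon 2 (GGG, Gly): 3 synonymous substitutions.
Codon 3 (UUA, Leu): 2 synonymous substitutions.
Codon 4 (GAU, Asp): 1 synonymous substitution.
Total: 3 + 3 + 2 + 1 = 9.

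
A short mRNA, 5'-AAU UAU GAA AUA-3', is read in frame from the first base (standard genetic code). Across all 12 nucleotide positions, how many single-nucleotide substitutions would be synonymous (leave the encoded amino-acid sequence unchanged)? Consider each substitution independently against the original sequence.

Codon 1 (AAU, Asn): 1 synonymous substitution.
Codon 2 (UAU, Tyr): 1 synonymous substitution.
Codon 3 (GAA, Glu): 1 synonymous substitution.
Codon 4 (AUA, Ile): 2 synonymous substitutions.
Total: 1 + 1 + 1 + 2 = 5.

5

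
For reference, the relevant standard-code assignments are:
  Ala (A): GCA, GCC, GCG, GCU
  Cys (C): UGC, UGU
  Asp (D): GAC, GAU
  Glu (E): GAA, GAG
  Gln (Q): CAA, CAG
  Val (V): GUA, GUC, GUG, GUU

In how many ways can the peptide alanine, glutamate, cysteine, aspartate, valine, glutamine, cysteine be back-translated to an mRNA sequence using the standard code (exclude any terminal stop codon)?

512

Ala: 4 codons.
Glu: 2 codons.
Cys: 2 codons.
Asp: 2 codons.
Val: 4 codons.
Gln: 2 codons.
Cys: 2 codons.
4 × 2 × 2 × 2 × 4 × 2 × 2 = 512.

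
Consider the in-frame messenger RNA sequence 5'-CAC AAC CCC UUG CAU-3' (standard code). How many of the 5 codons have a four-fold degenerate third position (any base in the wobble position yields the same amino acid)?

Codon 1 CAC (His): third position 2-fold.
Codon 2 AAC (Asn): third position 2-fold.
Codon 3 CCC (Pro): third position 4-fold.
Codon 4 UUG (Leu): third position 2-fold.
Codon 5 CAU (His): third position 2-fold.
Four-fold degenerate third positions: 1.

1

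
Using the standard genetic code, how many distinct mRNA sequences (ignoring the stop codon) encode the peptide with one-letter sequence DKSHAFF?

Asp: 2 codons.
Lys: 2 codons.
Ser: 6 codons.
His: 2 codons.
Ala: 4 codons.
Phe: 2 codons.
Phe: 2 codons.
2 × 2 × 6 × 2 × 4 × 2 × 2 = 768.

768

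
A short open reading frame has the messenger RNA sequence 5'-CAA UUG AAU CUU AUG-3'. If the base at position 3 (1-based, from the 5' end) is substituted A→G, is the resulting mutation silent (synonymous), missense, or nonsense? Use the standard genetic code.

silent

Position 3 falls in codon 1: CAA → Gln.
After the substitution the codon is CAG → Gln.
Both encode Gln, so the change is synonymous.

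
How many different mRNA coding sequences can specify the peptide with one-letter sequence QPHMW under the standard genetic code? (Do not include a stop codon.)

16

Gln: 2 codons.
Pro: 4 codons.
His: 2 codons.
Met: 1 codon.
Trp: 1 codon.
2 × 4 × 2 × 1 × 1 = 16.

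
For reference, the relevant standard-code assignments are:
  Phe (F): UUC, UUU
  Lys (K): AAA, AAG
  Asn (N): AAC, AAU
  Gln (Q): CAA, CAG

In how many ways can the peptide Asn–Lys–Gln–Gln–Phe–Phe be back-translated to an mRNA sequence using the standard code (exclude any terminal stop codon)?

Asn: 2 codons.
Lys: 2 codons.
Gln: 2 codons.
Gln: 2 codons.
Phe: 2 codons.
Phe: 2 codons.
2 × 2 × 2 × 2 × 2 × 2 = 64.

64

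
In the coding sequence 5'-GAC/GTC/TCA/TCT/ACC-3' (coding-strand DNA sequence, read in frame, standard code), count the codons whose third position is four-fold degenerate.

4

Codon 1 GAC (Asp): third position 2-fold.
Codon 2 GTC (Val): third position 4-fold.
Codon 3 TCA (Ser): third position 4-fold.
Codon 4 TCT (Ser): third position 4-fold.
Codon 5 ACC (Thr): third position 4-fold.
Four-fold degenerate third positions: 4.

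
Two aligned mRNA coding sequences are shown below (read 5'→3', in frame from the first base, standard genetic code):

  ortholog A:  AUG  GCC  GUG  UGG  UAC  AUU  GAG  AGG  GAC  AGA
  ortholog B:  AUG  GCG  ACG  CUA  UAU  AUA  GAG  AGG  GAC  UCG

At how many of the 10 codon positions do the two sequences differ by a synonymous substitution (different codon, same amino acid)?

Codon 1: AUG Met / AUG Met — identical.
Codon 2: GCC Ala / GCG Ala — synonymous.
Codon 3: GUG Val / ACG Thr — nonsynonymous.
Codon 4: UGG Trp / CUA Leu — nonsynonymous.
Codon 5: UAC Tyr / UAU Tyr — synonymous.
Codon 6: AUU Ile / AUA Ile — synonymous.
Codon 7: GAG Glu / GAG Glu — identical.
Codon 8: AGG Arg / AGG Arg — identical.
Codon 9: GAC Asp / GAC Asp — identical.
Codon 10: AGA Arg / UCG Ser — nonsynonymous.
Synonymous differences: 3.

3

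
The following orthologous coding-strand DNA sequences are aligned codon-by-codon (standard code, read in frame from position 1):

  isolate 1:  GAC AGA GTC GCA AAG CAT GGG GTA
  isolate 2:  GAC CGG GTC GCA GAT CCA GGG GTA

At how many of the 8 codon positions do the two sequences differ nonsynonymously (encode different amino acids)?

Codon 1: GAC Asp / GAC Asp — identical.
Codon 2: AGA Arg / CGG Arg — synonymous.
Codon 3: GTC Val / GTC Val — identical.
Codon 4: GCA Ala / GCA Ala — identical.
Codon 5: AAG Lys / GAT Asp — nonsynonymous.
Codon 6: CAT His / CCA Pro — nonsynonymous.
Codon 7: GGG Gly / GGG Gly — identical.
Codon 8: GTA Val / GTA Val — identical.
Nonsynonymous differences: 2.

2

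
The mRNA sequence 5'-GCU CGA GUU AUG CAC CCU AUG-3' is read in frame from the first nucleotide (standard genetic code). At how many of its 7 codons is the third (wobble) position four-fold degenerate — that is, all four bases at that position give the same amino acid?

4

Codon 1 GCU (Ala): third position 4-fold.
Codon 2 CGA (Arg): third position 4-fold.
Codon 3 GUU (Val): third position 4-fold.
Codon 4 AUG (Met): third position 1-fold.
Codon 5 CAC (His): third position 2-fold.
Codon 6 CCU (Pro): third position 4-fold.
Codon 7 AUG (Met): third position 1-fold.
Four-fold degenerate third positions: 4.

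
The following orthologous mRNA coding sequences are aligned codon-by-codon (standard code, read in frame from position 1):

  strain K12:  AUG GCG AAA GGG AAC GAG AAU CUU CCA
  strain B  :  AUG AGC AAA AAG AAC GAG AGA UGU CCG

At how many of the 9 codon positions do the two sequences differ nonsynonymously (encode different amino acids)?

Codon 1: AUG Met / AUG Met — identical.
Codon 2: GCG Ala / AGC Ser — nonsynonymous.
Codon 3: AAA Lys / AAA Lys — identical.
Codon 4: GGG Gly / AAG Lys — nonsynonymous.
Codon 5: AAC Asn / AAC Asn — identical.
Codon 6: GAG Glu / GAG Glu — identical.
Codon 7: AAU Asn / AGA Arg — nonsynonymous.
Codon 8: CUU Leu / UGU Cys — nonsynonymous.
Codon 9: CCA Pro / CCG Pro — synonymous.
Nonsynonymous differences: 4.

4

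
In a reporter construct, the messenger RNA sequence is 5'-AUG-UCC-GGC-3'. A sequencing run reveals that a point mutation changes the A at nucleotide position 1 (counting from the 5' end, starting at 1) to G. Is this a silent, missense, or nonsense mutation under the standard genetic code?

Position 1 falls in codon 1: AUG → Met.
After the substitution the codon is GUG → Val.
Met ≠ Val, so this is a missense mutation.

missense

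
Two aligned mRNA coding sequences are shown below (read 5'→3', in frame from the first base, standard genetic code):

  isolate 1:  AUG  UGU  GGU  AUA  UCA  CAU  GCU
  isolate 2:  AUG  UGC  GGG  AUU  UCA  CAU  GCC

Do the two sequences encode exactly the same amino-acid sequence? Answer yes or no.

Codon 1: AUG Met / AUG Met — identical.
Codon 2: UGU Cys / UGC Cys — synonymous.
Codon 3: GGU Gly / GGG Gly — synonymous.
Codon 4: AUA Ile / AUU Ile — synonymous.
Codon 5: UCA Ser / UCA Ser — identical.
Codon 6: CAU His / CAU His — identical.
Codon 7: GCU Ala / GCC Ala — synonymous.
Nonsynonymous differences: 0 → same protein.

yes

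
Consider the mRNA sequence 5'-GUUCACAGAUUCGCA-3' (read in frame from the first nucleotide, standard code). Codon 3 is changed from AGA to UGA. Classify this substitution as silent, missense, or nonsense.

Position 7 falls in codon 3: AGA → Arg.
After the substitution the codon is UGA → Stop.
The new codon is a stop codon, so this is a nonsense mutation.

nonsense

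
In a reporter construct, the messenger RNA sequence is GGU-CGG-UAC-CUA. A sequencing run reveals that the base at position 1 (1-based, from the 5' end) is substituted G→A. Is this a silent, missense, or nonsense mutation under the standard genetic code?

Position 1 falls in codon 1: GGU → Gly.
After the substitution the codon is AGU → Ser.
Gly ≠ Ser, so this is a missense mutation.

missense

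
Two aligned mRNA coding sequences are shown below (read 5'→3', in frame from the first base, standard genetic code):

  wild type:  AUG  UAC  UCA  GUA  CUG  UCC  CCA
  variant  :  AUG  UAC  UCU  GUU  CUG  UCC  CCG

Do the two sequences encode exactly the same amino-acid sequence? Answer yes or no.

yes

Codon 1: AUG Met / AUG Met — identical.
Codon 2: UAC Tyr / UAC Tyr — identical.
Codon 3: UCA Ser / UCU Ser — synonymous.
Codon 4: GUA Val / GUU Val — synonymous.
Codon 5: CUG Leu / CUG Leu — identical.
Codon 6: UCC Ser / UCC Ser — identical.
Codon 7: CCA Pro / CCG Pro — synonymous.
Nonsynonymous differences: 0 → same protein.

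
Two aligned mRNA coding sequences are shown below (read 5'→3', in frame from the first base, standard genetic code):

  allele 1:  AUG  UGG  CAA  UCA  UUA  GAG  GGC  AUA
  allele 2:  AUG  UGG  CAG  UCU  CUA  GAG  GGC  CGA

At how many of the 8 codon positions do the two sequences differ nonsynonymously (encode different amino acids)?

Codon 1: AUG Met / AUG Met — identical.
Codon 2: UGG Trp / UGG Trp — identical.
Codon 3: CAA Gln / CAG Gln — synonymous.
Codon 4: UCA Ser / UCU Ser — synonymous.
Codon 5: UUA Leu / CUA Leu — synonymous.
Codon 6: GAG Glu / GAG Glu — identical.
Codon 7: GGC Gly / GGC Gly — identical.
Codon 8: AUA Ile / CGA Arg — nonsynonymous.
Nonsynonymous differences: 1.

1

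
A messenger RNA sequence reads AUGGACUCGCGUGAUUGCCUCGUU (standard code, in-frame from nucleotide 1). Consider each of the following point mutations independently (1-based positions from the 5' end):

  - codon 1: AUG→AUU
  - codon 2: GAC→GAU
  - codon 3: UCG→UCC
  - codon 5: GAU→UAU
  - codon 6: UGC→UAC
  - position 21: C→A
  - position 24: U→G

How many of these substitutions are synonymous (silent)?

4

Codon 1: AUG (Met) → AUU (Ile) — missense.
Codon 2: GAC (Asp) → GAU (Asp) — synonymous.
Codon 3: UCG (Ser) → UCC (Ser) — synonymous.
Codon 5: GAU (Asp) → UAU (Tyr) — missense.
Codon 6: UGC (Cys) → UAC (Tyr) — missense.
Codon 7: CUC (Leu) → CUA (Leu) — synonymous.
Codon 8: GUU (Val) → GUG (Val) — synonymous.
Synonymous: 4 of 7.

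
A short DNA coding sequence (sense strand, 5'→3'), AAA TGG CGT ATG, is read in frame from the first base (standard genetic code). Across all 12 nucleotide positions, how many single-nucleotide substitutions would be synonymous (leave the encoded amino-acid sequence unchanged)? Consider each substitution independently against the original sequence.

Codon 1 (AAA, Lys): 1 synonymous substitution.
Codon 2 (TGG, Trp): 0 synonymous substitutions.
Codon 3 (CGT, Arg): 3 synonymous substitutions.
Codon 4 (ATG, Met): 0 synonymous substitutions.
Total: 1 + 0 + 3 + 0 = 4.

4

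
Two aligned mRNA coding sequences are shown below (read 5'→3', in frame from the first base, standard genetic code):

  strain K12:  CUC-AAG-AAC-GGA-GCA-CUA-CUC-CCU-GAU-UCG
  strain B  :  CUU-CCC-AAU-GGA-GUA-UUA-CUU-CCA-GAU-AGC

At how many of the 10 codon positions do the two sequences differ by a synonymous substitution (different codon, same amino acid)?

6

Codon 1: CUC Leu / CUU Leu — synonymous.
Codon 2: AAG Lys / CCC Pro — nonsynonymous.
Codon 3: AAC Asn / AAU Asn — synonymous.
Codon 4: GGA Gly / GGA Gly — identical.
Codon 5: GCA Ala / GUA Val — nonsynonymous.
Codon 6: CUA Leu / UUA Leu — synonymous.
Codon 7: CUC Leu / CUU Leu — synonymous.
Codon 8: CCU Pro / CCA Pro — synonymous.
Codon 9: GAU Asp / GAU Asp — identical.
Codon 10: UCG Ser / AGC Ser — synonymous.
Synonymous differences: 6.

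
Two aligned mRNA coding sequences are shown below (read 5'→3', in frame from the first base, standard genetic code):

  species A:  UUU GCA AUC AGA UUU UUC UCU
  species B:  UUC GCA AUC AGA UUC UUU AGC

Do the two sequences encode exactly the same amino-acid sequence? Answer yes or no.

yes

Codon 1: UUU Phe / UUC Phe — synonymous.
Codon 2: GCA Ala / GCA Ala — identical.
Codon 3: AUC Ile / AUC Ile — identical.
Codon 4: AGA Arg / AGA Arg — identical.
Codon 5: UUU Phe / UUC Phe — synonymous.
Codon 6: UUC Phe / UUU Phe — synonymous.
Codon 7: UCU Ser / AGC Ser — synonymous.
Nonsynonymous differences: 0 → same protein.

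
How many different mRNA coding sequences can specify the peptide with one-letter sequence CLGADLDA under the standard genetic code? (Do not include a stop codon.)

18432

Cys: 2 codons.
Leu: 6 codons.
Gly: 4 codons.
Ala: 4 codons.
Asp: 2 codons.
Leu: 6 codons.
Asp: 2 codons.
Ala: 4 codons.
2 × 6 × 4 × 4 × 2 × 6 × 2 × 4 = 18432.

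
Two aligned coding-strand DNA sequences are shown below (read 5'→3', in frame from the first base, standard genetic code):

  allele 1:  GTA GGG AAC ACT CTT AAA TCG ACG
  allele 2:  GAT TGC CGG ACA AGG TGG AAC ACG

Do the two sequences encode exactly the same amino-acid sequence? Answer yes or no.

Codon 1: GTA Val / GAT Asp — nonsynonymous.
Codon 2: GGG Gly / TGC Cys — nonsynonymous.
Codon 3: AAC Asn / CGG Arg — nonsynonymous.
Codon 4: ACT Thr / ACA Thr — synonymous.
Codon 5: CTT Leu / AGG Arg — nonsynonymous.
Codon 6: AAA Lys / TGG Trp — nonsynonymous.
Codon 7: TCG Ser / AAC Asn — nonsynonymous.
Codon 8: ACG Thr / ACG Thr — identical.
Nonsynonymous differences: 6 → different protein.

no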